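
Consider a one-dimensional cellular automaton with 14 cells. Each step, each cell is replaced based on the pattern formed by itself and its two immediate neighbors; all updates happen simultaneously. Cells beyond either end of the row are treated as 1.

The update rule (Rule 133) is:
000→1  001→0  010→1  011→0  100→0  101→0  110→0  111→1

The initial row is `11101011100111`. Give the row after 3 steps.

step 1: 11001001000011
step 2: 10001001011001
step 3: 00101001000000

00101001000000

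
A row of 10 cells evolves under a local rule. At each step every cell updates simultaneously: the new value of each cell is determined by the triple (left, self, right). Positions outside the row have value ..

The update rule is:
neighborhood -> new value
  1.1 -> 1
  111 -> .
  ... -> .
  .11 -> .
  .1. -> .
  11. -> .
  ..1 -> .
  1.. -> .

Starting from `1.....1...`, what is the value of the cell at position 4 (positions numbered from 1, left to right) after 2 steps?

.

step 1: ..........
step 2: ..........
position 4 holds .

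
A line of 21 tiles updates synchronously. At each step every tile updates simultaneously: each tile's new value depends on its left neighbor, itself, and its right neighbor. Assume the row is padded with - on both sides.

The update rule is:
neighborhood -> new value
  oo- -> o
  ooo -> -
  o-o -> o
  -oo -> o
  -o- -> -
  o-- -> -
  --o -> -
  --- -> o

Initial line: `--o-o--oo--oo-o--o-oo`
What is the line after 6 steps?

o--o---oo--ooo----ooo
-----o-oo--o-o-oo-o-o
oooo--ooo---o-oooo-o-
o--o--o-o-o--oo--oo--
-------o-o---oo--oo-o
oooooo--o--o-oo--ooo-

oooooo--o--o-oo--ooo-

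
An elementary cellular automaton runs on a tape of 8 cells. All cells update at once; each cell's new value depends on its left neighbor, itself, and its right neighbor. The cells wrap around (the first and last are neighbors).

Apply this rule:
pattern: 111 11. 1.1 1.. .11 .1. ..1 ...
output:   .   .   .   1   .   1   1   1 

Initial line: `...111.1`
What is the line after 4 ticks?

...1111.

tick 1: 111....1
tick 2: ...1111.
tick 3: 111....1  (repeats tick 1; period 2)
tick 4: ...1111.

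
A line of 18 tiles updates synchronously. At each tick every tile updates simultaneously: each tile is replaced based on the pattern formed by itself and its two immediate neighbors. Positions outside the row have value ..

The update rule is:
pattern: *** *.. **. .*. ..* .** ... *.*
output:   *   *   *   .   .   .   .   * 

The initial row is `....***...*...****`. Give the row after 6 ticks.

..........***...*.

tick 1: .....***...*...***
tick 2: ......***...*...**
tick 3: .......***...*...*
tick 4: ........***...*...
tick 5: .........***...*..
tick 6: ..........***...*.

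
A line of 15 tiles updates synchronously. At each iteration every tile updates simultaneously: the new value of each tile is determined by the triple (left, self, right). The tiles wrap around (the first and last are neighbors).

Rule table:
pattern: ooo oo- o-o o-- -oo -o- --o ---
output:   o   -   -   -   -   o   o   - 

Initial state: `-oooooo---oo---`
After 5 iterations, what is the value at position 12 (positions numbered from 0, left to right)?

o-oooo---o-----
o--oo---oo----o
--o----o-----o-
-oo---oo----oo-
o----o-----o---
position 12 holds -

-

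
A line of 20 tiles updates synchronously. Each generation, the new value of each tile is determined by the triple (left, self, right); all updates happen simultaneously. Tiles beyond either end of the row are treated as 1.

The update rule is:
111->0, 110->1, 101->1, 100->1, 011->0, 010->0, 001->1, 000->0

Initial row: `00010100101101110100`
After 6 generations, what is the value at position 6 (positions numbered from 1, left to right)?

10101011010110011011
11010101101011101100
01101010110100110111
10110101011011011000
11011010101101101101
01101101010110110110
position 6 holds 1

1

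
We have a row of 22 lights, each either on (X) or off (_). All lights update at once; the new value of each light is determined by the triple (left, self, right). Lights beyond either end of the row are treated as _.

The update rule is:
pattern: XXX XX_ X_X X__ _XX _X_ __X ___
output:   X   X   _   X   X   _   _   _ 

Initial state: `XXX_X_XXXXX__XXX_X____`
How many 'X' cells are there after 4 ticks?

18

tick 1: XXX___XXXXXX_XXX__X___
tick 2: XXXX__XXXXXX_XXXX__X__
tick 3: XXXXX_XXXXXX_XXXXX__X_
tick 4: XXXXX_XXXXXX_XXXXXX__X
count of X: 18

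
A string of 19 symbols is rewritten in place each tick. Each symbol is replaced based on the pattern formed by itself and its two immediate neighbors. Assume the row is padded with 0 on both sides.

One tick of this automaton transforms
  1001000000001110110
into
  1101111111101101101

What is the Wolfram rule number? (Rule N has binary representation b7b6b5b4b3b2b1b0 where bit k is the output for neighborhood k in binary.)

position 13: 111 → 1  (bit 7 = 1)
position 14: 110 → 0  (bit 6 = 0)
position 15: 101 → 1  (bit 5 = 1)
position 1: 100 → 1  (bit 4 = 1)
position 12: 011 → 1  (bit 3 = 1)
position 0: 010 → 1  (bit 2 = 1)
position 2: 001 → 0  (bit 1 = 0)
position 5: 000 → 1  (bit 0 = 1)
bits b7..b0 = 10111101 = 189

189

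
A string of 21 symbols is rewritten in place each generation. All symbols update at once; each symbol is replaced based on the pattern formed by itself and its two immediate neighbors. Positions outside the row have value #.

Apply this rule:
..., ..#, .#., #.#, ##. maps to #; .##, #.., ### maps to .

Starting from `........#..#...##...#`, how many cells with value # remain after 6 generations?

11

generation 1: .########.##.##.#.##.
generation 2: #.......##.##.####.##
generation 3: #.######.##.##...##..
generation 4: ##.....##.##.#.##.#.#
generation 5: .#.####.##.####.####.
generation 6: ###...##.##...##...##
count of #: 11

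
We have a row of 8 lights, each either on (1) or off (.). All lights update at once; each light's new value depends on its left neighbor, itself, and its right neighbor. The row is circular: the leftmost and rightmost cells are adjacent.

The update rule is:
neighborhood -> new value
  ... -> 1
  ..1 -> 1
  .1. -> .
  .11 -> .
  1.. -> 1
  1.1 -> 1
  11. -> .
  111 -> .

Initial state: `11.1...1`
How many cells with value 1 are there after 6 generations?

4

generation 1: ..1.111.
generation 2: 11.1...1  (repeats generation 0; period 2)
generation 6: 11.1...1
count of 1: 4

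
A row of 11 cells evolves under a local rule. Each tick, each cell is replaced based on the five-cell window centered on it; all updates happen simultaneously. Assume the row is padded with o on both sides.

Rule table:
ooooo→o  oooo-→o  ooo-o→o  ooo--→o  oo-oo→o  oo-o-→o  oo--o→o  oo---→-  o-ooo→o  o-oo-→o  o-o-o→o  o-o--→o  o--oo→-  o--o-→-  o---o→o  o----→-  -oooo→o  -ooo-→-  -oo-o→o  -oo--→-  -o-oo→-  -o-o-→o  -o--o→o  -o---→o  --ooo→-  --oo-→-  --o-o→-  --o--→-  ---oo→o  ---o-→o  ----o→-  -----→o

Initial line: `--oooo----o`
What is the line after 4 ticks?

oooo-o--oo-

o--ooo---o-
oo---o-oo--
oo-oo--o-o-
oooo-o--oo-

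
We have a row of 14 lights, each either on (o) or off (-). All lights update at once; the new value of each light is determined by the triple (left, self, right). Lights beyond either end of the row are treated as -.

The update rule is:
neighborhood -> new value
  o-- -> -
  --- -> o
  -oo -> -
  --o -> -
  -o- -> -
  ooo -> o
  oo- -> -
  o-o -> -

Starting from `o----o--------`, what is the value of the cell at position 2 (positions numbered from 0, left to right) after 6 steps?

-

--oo---ooooooo
o----o--ooooo-
--oo-----ooo--
o----ooo--o--o
--oo--o-------
o-------oooooo
position 2 holds -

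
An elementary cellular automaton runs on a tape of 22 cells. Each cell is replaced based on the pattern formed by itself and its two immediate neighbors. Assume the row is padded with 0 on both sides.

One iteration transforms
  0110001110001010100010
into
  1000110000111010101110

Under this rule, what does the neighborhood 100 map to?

At position 3 the neighborhood is 100; the next row has 0 there.

0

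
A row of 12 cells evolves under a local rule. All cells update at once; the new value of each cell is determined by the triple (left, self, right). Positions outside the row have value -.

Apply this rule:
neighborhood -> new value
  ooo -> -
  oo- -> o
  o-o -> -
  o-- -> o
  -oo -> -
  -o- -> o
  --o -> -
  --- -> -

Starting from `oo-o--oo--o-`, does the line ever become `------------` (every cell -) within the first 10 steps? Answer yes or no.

-o-oo--oo-oo
-o--oo--o--o
-oo--oo-oo-o
--oo--o--o-o
---oo-oo-o-o
----o--o-o-o
----oo-o-o-o
-----o-o-o-o
-----o-o-o-o  (fixed point — unchanged through step 10)
step 10 is -----o-o-o-o, still not uniform -

no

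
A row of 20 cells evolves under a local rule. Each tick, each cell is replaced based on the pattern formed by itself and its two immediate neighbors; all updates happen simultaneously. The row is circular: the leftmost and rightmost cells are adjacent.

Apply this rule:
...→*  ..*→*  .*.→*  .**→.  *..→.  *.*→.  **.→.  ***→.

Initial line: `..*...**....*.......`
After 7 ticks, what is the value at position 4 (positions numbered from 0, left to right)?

tick 1: ***.**...****.******
tick 2: .......**...........
tick 3: *******...**********
tick 4: ........**..........
tick 5: ********...*********
tick 6: .........**.........
tick 7: *********...********
position 4 holds *

*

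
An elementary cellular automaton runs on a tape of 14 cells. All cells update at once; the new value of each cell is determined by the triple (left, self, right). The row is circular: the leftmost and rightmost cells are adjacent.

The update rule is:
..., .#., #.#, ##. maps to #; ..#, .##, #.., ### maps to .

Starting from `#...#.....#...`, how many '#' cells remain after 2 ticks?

#.#.#.###.#.#.
######..######
count of #: 12

12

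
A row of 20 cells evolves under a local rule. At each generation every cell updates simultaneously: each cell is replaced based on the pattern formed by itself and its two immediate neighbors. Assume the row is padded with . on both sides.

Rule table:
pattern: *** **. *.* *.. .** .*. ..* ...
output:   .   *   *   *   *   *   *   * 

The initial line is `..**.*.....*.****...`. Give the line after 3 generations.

**************..****

**************..****
*............****..*
**************..****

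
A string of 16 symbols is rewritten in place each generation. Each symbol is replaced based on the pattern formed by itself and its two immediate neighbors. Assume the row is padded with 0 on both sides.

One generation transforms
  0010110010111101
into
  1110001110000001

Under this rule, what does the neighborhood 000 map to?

At position 0 the neighborhood is 000; the next row has 1 there.

1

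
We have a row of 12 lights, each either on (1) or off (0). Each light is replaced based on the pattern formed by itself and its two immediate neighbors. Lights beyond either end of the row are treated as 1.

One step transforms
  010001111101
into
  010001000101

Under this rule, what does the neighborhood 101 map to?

0

At position 0 the neighborhood is 101; the next row has 0 there.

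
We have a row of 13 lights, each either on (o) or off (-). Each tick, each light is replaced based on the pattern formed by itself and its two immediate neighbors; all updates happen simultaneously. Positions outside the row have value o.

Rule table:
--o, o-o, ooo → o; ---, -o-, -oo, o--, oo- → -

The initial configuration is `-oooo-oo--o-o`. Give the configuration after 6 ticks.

o-oo-o---o-o-
-o--o---o-o-o
o--o---o-o-o-
--o---o-o-o-o
-o---o-o-o-o-
o---o-o-o-o-o

o---o-o-o-o-o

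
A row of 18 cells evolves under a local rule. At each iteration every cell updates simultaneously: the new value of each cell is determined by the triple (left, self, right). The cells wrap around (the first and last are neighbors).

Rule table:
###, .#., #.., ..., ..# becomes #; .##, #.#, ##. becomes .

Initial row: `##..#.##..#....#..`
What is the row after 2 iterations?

##.#.###.########.

..###...##########
##.#.###.########.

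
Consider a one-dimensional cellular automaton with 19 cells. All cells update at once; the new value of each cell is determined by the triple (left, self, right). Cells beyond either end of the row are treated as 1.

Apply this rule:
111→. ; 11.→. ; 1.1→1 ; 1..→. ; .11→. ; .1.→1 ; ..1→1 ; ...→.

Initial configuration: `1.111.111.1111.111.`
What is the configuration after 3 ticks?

...1...1....1...111

.1...1...1....1...1
11..11..11...11..1.
...1...1....1...111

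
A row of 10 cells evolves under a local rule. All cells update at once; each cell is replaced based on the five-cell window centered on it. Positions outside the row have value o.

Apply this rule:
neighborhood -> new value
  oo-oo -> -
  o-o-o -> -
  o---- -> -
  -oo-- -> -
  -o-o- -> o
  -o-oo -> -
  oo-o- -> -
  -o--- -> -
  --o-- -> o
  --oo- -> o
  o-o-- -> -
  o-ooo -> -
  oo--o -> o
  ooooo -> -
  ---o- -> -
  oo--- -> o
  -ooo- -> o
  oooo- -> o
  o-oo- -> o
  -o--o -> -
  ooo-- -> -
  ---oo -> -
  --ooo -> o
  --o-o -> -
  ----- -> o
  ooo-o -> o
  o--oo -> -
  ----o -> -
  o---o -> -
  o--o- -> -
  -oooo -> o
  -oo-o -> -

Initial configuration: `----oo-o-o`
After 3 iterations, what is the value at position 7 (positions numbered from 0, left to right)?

o

o---o-----
-o--o--o--
----o--o--
position 7 holds o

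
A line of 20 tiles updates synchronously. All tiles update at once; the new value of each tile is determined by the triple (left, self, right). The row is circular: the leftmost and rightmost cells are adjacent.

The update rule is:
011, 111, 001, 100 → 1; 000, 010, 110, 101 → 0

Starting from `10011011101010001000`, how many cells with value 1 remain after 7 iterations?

01110011000001010101
01101110100010000000
11001100010101000000
10111010100000100001
00110000010001010011
11101000101010001110
11000101000001011100
count of 1: 8

8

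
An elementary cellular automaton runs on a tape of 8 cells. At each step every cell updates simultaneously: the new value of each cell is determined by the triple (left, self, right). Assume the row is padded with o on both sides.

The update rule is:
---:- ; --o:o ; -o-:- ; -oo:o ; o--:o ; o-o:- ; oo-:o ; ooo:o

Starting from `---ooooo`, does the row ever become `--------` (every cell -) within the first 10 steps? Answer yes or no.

o-oooooo
o-oooooo  (fixed point — unchanged through step 10)
step 10 is o-oooooo, still not uniform -

no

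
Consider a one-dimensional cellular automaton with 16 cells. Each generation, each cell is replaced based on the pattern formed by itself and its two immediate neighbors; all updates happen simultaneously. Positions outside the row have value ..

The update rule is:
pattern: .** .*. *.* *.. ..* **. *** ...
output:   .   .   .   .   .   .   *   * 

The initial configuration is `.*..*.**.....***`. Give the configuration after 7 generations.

*****....*..***.

.........***..*.
********..*.....
.******.....****
..****..***..**.
*..**....*......
......**...*****
*****....*..***.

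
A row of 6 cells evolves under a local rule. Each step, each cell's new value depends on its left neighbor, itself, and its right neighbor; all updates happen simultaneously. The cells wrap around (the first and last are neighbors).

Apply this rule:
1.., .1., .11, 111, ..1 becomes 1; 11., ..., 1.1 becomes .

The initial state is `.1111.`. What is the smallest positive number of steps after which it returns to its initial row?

1111.1
111..1
11.111
1..111
.11111
.1111.

6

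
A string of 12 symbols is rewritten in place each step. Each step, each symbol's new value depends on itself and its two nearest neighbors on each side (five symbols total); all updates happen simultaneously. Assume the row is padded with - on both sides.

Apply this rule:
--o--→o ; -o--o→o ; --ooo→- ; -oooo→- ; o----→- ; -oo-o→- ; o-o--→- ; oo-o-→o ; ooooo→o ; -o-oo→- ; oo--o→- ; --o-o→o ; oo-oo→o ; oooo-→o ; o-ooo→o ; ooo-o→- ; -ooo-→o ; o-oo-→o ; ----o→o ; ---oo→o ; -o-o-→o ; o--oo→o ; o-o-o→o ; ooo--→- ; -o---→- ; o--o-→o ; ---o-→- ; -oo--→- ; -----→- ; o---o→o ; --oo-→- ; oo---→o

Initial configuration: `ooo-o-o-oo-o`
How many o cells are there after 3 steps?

-o-oooo-o-o-
-o-o-o-ooo--
-ooooo-oo-o-
count of o: 8

8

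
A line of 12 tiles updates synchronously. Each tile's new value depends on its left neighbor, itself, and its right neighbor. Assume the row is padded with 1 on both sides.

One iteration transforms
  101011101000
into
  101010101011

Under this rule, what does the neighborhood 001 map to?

At position 11 the neighborhood is 001; the next row has 1 there.

1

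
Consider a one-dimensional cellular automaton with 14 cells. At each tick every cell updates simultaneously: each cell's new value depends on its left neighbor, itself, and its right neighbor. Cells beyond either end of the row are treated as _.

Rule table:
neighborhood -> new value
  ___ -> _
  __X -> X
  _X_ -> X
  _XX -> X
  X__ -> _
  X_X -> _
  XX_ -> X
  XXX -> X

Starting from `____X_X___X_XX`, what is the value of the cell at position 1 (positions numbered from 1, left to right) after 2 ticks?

tick 1: ___XX_X__XX_XX
tick 2: __XXX_X_XXX_XX
position 1 holds _

_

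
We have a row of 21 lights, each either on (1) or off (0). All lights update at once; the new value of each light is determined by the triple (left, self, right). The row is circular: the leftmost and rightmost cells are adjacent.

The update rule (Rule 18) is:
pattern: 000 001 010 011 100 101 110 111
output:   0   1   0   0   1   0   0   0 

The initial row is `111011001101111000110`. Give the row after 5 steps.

000000110000000101000
000001001000001000100
000010110100010101010
000100000010100000001
101010000100010000010

101010000100010000010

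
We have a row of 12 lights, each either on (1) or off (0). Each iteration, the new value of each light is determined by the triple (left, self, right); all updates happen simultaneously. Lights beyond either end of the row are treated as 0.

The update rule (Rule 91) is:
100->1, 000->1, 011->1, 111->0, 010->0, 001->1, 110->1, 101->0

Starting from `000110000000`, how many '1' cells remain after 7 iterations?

111111111111
100000000001
011111111110
110000000011
111111111111  (repeats iteration 1; period 4)
iteration 7: 011111111110
count of 1: 10

10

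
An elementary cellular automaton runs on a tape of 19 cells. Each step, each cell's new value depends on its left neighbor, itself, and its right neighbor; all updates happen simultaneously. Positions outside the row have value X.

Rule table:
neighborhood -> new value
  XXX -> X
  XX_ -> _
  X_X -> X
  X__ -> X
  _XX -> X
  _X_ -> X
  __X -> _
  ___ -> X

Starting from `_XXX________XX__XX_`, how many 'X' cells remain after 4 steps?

XXX_XXXXXXX_X_X_X_X
XX_XXXXXXX_XXXXXXXX
X_XXXXXXX_XXXXXXXXX
_XXXXXXX_XXXXXXXXXX
count of X: 17

17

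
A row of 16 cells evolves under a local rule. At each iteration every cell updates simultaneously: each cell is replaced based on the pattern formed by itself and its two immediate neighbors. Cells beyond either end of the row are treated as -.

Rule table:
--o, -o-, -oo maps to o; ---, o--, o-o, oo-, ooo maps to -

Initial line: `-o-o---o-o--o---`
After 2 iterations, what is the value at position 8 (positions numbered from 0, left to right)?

oo-o--oo-o-oo---
o--o-oo--o-o----
position 8 holds -

-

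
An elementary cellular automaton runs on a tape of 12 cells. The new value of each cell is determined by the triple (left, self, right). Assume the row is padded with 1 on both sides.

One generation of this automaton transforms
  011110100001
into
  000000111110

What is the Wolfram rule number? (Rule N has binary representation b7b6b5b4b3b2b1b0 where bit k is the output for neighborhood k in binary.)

23

position 2: 111 → 0  (bit 7 = 0)
position 4: 110 → 0  (bit 6 = 0)
position 0: 101 → 0  (bit 5 = 0)
position 7: 100 → 1  (bit 4 = 1)
position 1: 011 → 0  (bit 3 = 0)
position 6: 010 → 1  (bit 2 = 1)
position 10: 001 → 1  (bit 1 = 1)
position 8: 000 → 1  (bit 0 = 1)
bits b7..b0 = 00010111 = 23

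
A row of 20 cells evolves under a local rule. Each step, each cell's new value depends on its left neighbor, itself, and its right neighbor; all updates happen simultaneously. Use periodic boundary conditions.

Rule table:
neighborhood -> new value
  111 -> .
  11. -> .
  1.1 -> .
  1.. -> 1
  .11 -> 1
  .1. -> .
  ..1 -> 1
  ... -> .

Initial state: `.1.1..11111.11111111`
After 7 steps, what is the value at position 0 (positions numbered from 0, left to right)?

.

....111.....1.......
...11..1...1.1......
..11.11.1.1...1.....
.11..1.....1.1.1....
11.11.1...1.....1...
1..1...1.1.1...1.1.1
.11.1.1.....1.1....1
position 0 holds .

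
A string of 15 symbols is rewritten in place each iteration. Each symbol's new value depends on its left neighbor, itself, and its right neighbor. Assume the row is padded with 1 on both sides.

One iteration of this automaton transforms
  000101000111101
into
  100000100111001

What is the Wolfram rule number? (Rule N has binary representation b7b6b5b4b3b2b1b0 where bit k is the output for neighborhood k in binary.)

position 10: 111 → 1  (bit 7 = 1)
position 12: 110 → 0  (bit 6 = 0)
position 4: 101 → 0  (bit 5 = 0)
position 0: 100 → 1  (bit 4 = 1)
position 9: 011 → 1  (bit 3 = 1)
position 3: 010 → 0  (bit 2 = 0)
position 2: 001 → 0  (bit 1 = 0)
position 1: 000 → 0  (bit 0 = 0)
bits b7..b0 = 10011000 = 152

152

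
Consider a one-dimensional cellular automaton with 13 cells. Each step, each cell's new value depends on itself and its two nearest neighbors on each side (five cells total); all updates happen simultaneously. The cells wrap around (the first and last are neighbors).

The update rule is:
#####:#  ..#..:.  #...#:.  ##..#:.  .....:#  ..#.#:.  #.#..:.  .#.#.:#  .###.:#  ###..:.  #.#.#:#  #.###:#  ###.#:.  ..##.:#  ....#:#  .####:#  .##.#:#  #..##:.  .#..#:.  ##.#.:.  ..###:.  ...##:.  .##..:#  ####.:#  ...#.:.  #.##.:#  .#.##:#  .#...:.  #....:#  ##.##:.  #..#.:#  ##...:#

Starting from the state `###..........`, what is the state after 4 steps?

step 1: .#.#########.
step 2: #.#########..
step 3: .#########..#
step 4: #########..#.

#########..#.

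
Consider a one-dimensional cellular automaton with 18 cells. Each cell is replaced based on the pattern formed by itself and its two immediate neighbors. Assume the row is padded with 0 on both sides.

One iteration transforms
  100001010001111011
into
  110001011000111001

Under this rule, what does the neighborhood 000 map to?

At position 2 the neighborhood is 000; the next row has 0 there.

0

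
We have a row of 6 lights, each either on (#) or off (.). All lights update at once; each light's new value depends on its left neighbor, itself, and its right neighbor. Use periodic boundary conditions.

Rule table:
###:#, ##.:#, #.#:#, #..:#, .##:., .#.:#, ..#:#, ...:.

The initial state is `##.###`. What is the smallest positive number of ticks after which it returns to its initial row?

###.##
####.#
#####.
.#####
#.####
##.###

6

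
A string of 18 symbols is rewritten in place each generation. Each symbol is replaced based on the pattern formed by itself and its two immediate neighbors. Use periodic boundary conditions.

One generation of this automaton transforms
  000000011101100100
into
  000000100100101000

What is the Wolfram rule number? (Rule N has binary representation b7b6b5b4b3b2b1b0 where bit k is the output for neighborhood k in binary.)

position 8: 111 → 0  (bit 7 = 0)
position 9: 110 → 1  (bit 6 = 1)
position 10: 101 → 0  (bit 5 = 0)
position 13: 100 → 0  (bit 4 = 0)
position 7: 011 → 0  (bit 3 = 0)
position 15: 010 → 0  (bit 2 = 0)
position 6: 001 → 1  (bit 1 = 1)
position 0: 000 → 0  (bit 0 = 0)
bits b7..b0 = 01000010 = 66

66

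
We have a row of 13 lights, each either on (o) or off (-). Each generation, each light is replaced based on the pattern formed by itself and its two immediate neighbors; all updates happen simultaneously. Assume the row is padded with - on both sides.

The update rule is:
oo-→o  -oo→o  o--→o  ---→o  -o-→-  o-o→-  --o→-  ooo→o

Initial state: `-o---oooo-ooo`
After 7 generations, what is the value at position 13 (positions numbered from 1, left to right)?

o

--oo-oooo-ooo
o-oo-oooo-ooo
--oo-oooo-ooo  (repeats generation 1; period 2)
generation 7: --oo-oooo-ooo
position 13 holds o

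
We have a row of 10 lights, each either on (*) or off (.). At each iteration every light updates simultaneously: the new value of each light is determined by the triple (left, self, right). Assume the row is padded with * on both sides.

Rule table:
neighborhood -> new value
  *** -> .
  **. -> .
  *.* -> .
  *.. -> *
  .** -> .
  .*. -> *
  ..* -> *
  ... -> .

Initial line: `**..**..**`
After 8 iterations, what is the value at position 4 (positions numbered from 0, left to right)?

..**..**..
**..**..**  (repeats iteration 0; period 2)
iteration 8: **..**..**
position 4 holds *

*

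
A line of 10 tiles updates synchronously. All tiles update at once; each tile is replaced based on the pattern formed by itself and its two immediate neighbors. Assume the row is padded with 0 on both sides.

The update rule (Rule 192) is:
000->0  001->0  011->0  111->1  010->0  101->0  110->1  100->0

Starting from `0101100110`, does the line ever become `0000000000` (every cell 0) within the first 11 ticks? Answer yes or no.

0000100010
0000000000
all cells are 0 at tick 2

yes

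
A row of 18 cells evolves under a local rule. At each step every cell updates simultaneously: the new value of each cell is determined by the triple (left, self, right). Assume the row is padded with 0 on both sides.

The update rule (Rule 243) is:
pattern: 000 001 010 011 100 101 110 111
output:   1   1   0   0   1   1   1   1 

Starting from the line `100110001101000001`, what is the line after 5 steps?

step 1: 011011110110111110
step 2: 101101111011011111
step 3: 010110111101101111
step 4: 101011011110110111
step 5: 010101101111011011

010101101111011011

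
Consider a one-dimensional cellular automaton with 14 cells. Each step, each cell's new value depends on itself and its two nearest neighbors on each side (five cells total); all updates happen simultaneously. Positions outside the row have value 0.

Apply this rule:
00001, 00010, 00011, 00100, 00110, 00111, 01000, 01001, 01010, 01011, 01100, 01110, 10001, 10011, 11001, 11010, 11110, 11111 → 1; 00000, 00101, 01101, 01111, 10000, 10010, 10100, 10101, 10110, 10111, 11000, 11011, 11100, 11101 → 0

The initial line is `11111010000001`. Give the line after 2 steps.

01001010111110

10110101000111
01001010111110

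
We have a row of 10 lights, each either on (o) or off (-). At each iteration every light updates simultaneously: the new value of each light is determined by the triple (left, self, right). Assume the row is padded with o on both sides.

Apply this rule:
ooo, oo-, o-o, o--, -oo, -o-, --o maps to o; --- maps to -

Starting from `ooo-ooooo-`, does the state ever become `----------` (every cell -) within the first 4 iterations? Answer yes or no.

no

oooooooooo
oooooooooo  (fixed point — unchanged through iteration 4)
iteration 4 is oooooooooo, still not uniform -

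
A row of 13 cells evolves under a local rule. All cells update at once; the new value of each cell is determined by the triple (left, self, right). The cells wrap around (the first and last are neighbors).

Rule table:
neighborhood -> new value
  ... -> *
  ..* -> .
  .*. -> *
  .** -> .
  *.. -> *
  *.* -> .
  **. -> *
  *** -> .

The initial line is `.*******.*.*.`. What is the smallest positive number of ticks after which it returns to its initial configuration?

tick 1: .......*.*.**
tick 2: ******.*.*..*
tick 3: .....*.*.**..
tick 4: ****.*.*..***
tick 5: ...*.*.**....
tick 6: **.*.*..*****
tick 7: .*.*.**......
tick 8: .*.*..*******
tick 9: .*.**.......*
tick 10: .*..*******.*
tick 11: .**.......*.*
tick 12: ..*******.*.*
tick 13: *.......*.*.*
tick 14: *******.*.*..
tick 15: ......*.*.**.
tick 16: *****.*.*..**
tick 17: ....*.*.**...
tick 18: ***.*.*..****
tick 19: ..*.*.**.....
tick 20: *.*.*..******
tick 21: *.*.**.......
tick 22: *.*..*******.
tick 23: *.**.......*.
tick 24: *..*******.*.
tick 25: **.......*.*.
tick 26: .*******.*.*.

26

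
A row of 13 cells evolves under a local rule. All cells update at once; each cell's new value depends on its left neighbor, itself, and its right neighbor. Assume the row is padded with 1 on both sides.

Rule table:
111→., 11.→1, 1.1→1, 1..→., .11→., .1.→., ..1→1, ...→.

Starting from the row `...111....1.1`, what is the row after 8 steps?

1.1.1.1.1.1.1

..1..1...1.1.
.1..1...1.1.1
1..1...1.1.1.
1.1...1.1.1.1
11...1.1.1.1.
.1..1.1.1.1.1
1..1.1.1.1.1.
1.1.1.1.1.1.1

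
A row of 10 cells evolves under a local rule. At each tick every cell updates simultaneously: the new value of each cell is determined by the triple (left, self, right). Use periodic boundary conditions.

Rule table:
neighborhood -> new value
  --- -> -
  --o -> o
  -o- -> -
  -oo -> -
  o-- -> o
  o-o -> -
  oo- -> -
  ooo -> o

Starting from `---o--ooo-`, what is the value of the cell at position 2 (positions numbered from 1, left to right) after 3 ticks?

-

tick 1: --o-oo-o-o
tick 2: oo--------
tick 3: --o------o
position 2 holds -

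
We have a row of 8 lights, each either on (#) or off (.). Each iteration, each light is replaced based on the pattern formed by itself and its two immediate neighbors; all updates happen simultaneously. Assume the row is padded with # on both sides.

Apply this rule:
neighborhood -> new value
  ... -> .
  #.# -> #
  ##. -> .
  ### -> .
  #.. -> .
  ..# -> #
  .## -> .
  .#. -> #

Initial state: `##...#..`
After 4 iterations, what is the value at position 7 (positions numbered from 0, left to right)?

.

....##.#
...#..#.
..##.###
.#..#...
position 7 holds .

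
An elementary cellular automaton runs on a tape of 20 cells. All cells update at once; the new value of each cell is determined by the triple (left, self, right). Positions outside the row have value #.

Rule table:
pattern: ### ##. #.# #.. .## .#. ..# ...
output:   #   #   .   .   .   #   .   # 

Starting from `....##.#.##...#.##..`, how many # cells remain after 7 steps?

7

step 1: .##..#.#..#.#.#..#..
step 2: ..#..#.#..#.#.#..#..
step 3: ..#..#.#..#.#.#..#..  (fixed point — unchanged through step 7)
count of #: 7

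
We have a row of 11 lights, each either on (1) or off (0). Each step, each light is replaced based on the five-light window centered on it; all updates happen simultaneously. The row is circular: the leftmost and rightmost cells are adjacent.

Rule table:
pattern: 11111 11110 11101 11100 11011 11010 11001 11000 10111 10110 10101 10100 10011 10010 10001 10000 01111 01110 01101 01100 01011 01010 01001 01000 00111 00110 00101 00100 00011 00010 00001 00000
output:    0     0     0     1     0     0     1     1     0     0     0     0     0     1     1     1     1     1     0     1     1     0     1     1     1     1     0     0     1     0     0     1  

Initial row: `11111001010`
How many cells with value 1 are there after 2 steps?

step 1: 01001110001
step 2: 00101111100
count of 1: 6

6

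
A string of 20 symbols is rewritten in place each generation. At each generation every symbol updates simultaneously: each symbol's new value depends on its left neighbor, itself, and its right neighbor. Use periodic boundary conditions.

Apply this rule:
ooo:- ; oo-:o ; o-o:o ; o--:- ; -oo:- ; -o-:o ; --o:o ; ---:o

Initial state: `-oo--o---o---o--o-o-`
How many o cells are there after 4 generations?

17

o-o-oo-ooo-ooo-oooo-
oooo-oo--oo--oo---oo
---oo-o-o-o-o-o-oo--
ooo-oooooooooooo-o-o
count of o: 17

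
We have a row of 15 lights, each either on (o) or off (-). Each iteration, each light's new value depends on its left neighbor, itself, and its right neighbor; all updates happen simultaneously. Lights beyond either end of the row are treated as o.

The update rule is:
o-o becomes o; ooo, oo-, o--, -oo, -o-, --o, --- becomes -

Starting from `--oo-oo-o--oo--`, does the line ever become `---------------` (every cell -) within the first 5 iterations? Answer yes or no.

yes

----o--o-------
---------------
all cells are - at iteration 2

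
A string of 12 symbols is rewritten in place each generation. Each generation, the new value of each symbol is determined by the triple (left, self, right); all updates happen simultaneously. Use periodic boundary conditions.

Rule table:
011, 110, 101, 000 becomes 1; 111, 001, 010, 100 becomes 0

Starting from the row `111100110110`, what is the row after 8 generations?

101010101010

100100111111
100000100000
001110001110
101010101010
010101010101
101010101010  (repeats generation 4; period 2)
generation 8: 101010101010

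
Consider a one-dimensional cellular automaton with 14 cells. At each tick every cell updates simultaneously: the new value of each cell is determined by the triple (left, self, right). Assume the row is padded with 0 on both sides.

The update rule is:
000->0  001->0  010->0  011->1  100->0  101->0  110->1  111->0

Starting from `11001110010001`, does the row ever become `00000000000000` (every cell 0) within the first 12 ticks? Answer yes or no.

11001010000000
11000000000000
11000000000000  (fixed point — unchanged through tick 12)
tick 12 is 11000000000000, still not uniform 0

no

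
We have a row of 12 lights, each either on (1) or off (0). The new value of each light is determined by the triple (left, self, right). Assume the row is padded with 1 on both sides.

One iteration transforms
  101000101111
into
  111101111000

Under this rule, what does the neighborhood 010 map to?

At position 2 the neighborhood is 010; the next row has 1 there.

1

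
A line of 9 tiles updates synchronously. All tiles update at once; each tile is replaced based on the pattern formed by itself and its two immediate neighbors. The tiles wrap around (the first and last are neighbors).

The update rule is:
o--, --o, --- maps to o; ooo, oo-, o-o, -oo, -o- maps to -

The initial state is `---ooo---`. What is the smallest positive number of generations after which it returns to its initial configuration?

ooo---ooo
---ooo---

2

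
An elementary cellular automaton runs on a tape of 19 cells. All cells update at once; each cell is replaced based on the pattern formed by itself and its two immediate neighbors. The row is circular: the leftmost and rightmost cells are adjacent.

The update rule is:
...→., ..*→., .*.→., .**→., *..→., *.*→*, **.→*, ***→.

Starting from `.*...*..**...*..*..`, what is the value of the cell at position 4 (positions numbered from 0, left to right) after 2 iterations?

.

.........*.........
...................
position 4 holds .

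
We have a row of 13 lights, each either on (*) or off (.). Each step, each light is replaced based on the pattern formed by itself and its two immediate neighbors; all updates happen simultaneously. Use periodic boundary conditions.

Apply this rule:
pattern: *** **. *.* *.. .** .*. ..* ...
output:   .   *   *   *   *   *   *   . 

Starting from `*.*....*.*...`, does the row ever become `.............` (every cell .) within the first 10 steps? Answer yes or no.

yes

****..*****.*
...****...***
*.**..**.**.*
*************
.............
all cells are . at step 5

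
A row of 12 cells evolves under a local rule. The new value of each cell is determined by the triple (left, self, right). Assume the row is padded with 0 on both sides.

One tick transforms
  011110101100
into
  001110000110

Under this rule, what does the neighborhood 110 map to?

1

At position 4 the neighborhood is 110; the next row has 1 there.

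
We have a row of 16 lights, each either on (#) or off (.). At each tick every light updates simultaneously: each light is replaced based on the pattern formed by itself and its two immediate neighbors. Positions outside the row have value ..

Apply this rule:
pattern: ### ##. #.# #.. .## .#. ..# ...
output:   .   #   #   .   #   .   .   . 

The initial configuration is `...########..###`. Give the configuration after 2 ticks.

..............#.

...#......#..#.#
..............#.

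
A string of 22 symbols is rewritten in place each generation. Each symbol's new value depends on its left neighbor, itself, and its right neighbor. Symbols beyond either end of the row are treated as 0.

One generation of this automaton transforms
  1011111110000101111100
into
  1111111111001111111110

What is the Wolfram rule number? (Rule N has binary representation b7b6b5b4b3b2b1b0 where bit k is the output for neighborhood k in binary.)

position 3: 111 → 1  (bit 7 = 1)
position 8: 110 → 1  (bit 6 = 1)
position 1: 101 → 1  (bit 5 = 1)
position 9: 100 → 1  (bit 4 = 1)
position 2: 011 → 1  (bit 3 = 1)
position 0: 010 → 1  (bit 2 = 1)
position 12: 001 → 1  (bit 1 = 1)
position 10: 000 → 0  (bit 0 = 0)
bits b7..b0 = 11111110 = 254

254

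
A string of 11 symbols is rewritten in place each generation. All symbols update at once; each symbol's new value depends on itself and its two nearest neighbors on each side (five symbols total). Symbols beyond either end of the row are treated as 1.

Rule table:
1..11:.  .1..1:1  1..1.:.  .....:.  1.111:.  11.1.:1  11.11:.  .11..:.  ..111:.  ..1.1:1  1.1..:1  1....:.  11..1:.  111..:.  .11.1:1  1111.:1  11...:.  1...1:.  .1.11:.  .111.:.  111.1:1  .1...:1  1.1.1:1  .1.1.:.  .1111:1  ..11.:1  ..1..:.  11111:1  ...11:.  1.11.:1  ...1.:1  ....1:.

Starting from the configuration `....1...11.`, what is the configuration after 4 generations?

..11.11.11.

...1.1..11.
..11.11.11.
..11.11.11.  (fixed point — unchanged through generation 4)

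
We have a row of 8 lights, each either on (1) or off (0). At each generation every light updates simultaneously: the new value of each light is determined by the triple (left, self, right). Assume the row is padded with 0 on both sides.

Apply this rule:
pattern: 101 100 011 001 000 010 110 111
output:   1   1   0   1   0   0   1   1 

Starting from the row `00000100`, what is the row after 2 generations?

00010101

00001010
00010101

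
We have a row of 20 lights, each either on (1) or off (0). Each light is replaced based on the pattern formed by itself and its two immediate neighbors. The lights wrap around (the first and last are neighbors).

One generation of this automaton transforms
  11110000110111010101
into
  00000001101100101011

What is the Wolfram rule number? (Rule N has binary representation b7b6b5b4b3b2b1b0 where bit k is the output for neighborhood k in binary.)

position 0: 111 → 0  (bit 7 = 0)
position 3: 110 → 0  (bit 6 = 0)
position 10: 101 → 1  (bit 5 = 1)
position 4: 100 → 0  (bit 4 = 0)
position 8: 011 → 1  (bit 3 = 1)
position 15: 010 → 0  (bit 2 = 0)
position 7: 001 → 1  (bit 1 = 1)
position 5: 000 → 0  (bit 0 = 0)
bits b7..b0 = 00101010 = 42

42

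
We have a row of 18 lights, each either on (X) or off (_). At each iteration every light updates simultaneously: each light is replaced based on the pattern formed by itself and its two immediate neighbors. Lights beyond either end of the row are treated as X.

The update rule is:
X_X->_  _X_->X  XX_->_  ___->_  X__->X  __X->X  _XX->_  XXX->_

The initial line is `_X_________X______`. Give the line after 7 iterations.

_X_XX___XXX____XX_

iteration 1: _XX_______XXX____X
iteration 2: ___X_____X___X__X_
iteration 3: X_XXX___XXX_XXXXX_
iteration 4: _____X_X__________
iteration 5: X___XX_XX________X
iteration 6: _X_X_____X______X_
iteration 7: _X_XX___XXX____XX_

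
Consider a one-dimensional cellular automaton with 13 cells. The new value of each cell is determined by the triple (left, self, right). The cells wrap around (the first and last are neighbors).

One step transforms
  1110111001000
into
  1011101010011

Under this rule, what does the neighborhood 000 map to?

At position 11 the neighborhood is 000; the next row has 1 there.

1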